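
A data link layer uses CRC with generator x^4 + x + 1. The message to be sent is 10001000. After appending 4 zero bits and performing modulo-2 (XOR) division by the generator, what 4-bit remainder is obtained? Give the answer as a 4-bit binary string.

0101

Append 4 zeros: 100010000000. Divide by 10011 (XOR where the leading bit is 1):
  pos 0: 10001 XOR 10011 = 00010
  pos 3: 10000 XOR 10011 = 00011
  pos 6: 11000 XOR 10011 = 01011
  pos 7: 10110 XOR 10011 = 00101
Remainder (last 4 bits) = 0101. This is the CRC / FCS.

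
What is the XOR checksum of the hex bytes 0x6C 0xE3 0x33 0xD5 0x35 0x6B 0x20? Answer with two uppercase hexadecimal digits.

17

XOR the bytes together:
  start with 0x6C
  0x6C ⊕ 0xE3 = 0x8F
  0x8F ⊕ 0x33 = 0xBC
  0xBC ⊕ 0xD5 = 0x69
  0x69 ⊕ 0x35 = 0x5C
  0x5C ⊕ 0x6B = 0x37
  0x37 ⊕ 0x20 = 0x17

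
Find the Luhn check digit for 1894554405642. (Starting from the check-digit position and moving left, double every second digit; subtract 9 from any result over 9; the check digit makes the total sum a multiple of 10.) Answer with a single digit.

Partial digits right→left: 2 4 6 5 0 4 4 5 5 4 9 8 1
Double every second digit counting from the check-digit position (so the 1st, 3rd, 5th, ... of the partial from the right).
  doubled (with −9 where >9): 4 3 0 8 1 9 2 → sum 27
  kept as-is: 4 5 4 5 4 8 → sum 30
Total = 27 + 30 = 57.
Check digit = (10 − (57 mod 10)) mod 10 = 3.

3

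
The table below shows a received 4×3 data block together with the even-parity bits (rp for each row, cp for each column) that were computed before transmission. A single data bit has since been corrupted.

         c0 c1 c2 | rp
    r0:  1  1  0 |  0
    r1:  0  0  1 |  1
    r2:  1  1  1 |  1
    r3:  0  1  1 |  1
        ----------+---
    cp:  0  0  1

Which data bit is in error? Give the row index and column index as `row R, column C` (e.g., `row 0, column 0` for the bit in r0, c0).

Recompute each row's even parity and compare to rp:
  r0: data parity 0, sent rp 0 → ok
  r1: data parity 1, sent rp 1 → ok
  r2: data parity 1, sent rp 1 → ok
  r3: data parity 0, sent rp 1 → mismatch
Recompute each column's even parity and compare to cp:
  c0: data parity 0, sent cp 0 → ok
  c1: data parity 1, sent cp 0 → mismatch
  c2: data parity 1, sent cp 1 → ok
Exactly one row (r3) and one column (c1) fail → the flipped bit is at their intersection.

row 3, column 1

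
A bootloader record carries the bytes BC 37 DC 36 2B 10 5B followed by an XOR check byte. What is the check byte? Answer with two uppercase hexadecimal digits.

XOR the bytes together:
  start with 0xBC
  0xBC ⊕ 0x37 = 0x8B
  0x8B ⊕ 0xDC = 0x57
  0x57 ⊕ 0x36 = 0x61
  0x61 ⊕ 0x2B = 0x4A
  0x4A ⊕ 0x10 = 0x5A
  0x5A ⊕ 0x5B = 0x01

01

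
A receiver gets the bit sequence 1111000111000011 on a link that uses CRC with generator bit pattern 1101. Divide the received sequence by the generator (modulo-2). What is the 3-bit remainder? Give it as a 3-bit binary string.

000

Modulo-2 division of 1111000111000011 by 1101:
  pos 0: 1111 XOR 1101 = 0010
  pos 2: 1000 XOR 1101 = 0101
  pos 3: 1010 XOR 1101 = 0111
  pos 4: 1111 XOR 1101 = 0010
  pos 6: 1011 XOR 1101 = 0110
  pos 7: 1100 XOR 1101 = 0001
  pos 10: 1000 XOR 1101 = 0101
  pos 11: 1011 XOR 1101 = 0110
  pos 12: 1101 XOR 1101 = 0000
Remainder = 000 (zero — the frame passes the CRC check).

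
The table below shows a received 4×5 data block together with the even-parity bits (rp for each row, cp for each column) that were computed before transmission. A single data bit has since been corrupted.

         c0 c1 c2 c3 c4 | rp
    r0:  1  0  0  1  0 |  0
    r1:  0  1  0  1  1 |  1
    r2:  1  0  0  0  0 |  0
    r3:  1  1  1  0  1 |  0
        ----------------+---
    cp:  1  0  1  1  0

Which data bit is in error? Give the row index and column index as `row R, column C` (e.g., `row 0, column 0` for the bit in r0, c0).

Recompute each row's even parity and compare to rp:
  r0: data parity 0, sent rp 0 → ok
  r1: data parity 1, sent rp 1 → ok
  r2: data parity 1, sent rp 0 → mismatch
  r3: data parity 0, sent rp 0 → ok
Recompute each column's even parity and compare to cp:
  c0: data parity 1, sent cp 1 → ok
  c1: data parity 0, sent cp 0 → ok
  c2: data parity 1, sent cp 1 → ok
  c3: data parity 0, sent cp 1 → mismatch
  c4: data parity 0, sent cp 0 → ok
Exactly one row (r2) and one column (c3) fail → the flipped bit is at their intersection.

row 2, column 3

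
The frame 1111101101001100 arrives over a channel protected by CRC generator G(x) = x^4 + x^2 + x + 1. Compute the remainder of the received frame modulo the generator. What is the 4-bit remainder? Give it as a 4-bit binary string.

0000

Modulo-2 division of 1111101101001100 by 10111:
  pos 0: 11111 XOR 10111 = 01000
  pos 1: 10000 XOR 10111 = 00111
  pos 3: 11111 XOR 10111 = 01000
  pos 4: 10000 XOR 10111 = 00111
  pos 6: 11110 XOR 10111 = 01001
  pos 7: 10010 XOR 10111 = 00101
  pos 9: 10111 XOR 10111 = 00000
Remainder = 0000 (zero — the frame passes the CRC check).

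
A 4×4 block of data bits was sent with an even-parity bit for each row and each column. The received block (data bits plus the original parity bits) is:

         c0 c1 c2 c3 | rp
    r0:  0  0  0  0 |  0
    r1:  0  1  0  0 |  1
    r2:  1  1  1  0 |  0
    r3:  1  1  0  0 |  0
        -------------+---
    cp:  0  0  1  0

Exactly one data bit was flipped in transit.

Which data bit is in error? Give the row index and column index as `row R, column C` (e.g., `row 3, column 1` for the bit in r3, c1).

Recompute each row's even parity and compare to rp:
  r0: data parity 0, sent rp 0 → ok
  r1: data parity 1, sent rp 1 → ok
  r2: data parity 1, sent rp 0 → mismatch
  r3: data parity 0, sent rp 0 → ok
Recompute each column's even parity and compare to cp:
  c0: data parity 0, sent cp 0 → ok
  c1: data parity 1, sent cp 0 → mismatch
  c2: data parity 1, sent cp 1 → ok
  c3: data parity 0, sent cp 0 → ok
Exactly one row (r2) and one column (c1) fail → the flipped bit is at their intersection.

row 2, column 1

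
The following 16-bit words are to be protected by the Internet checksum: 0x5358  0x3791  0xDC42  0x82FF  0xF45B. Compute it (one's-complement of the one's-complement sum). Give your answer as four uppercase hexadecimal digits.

2178

One's-complement addition (fold any carry out of bit 15 back into bit 0):
  0x5358 + 0x3791 = 0x08AE9
  0x8AE9 + 0xDC42 = 0x1672B → wrap carry → 0x672C
  0x672C + 0x82FF = 0x0EA2B
  0xEA2B + 0xF45B = 0x1DE86 → wrap carry → 0xDE87
One's-complement sum = 0xDE87.
Checksum = ~0xDE87 & 0xFFFF = 0x2178.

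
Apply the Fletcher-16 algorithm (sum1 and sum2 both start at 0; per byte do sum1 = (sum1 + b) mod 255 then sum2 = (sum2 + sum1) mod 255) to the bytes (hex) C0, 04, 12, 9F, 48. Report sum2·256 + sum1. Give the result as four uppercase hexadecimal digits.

Running sums (mod 255):
  after byte 0 (C0): sum1=192, sum2=192
  after byte 1 (04): sum1=196, sum2=133
  after byte 2 (12): sum1=214, sum2=92
  after byte 3 (9F): sum1=118, sum2=210
  after byte 4 (48): sum1=190, sum2=145
Checksum = sum2·256 + sum1 = 145·256 + 190 = 37310 = 0x91BE.

91BE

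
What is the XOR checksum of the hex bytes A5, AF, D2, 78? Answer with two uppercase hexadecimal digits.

XOR the bytes together:
  start with 0xA5
  0xA5 ⊕ 0xAF = 0x0A
  0x0A ⊕ 0xD2 = 0xD8
  0xD8 ⊕ 0x78 = 0xA0

A0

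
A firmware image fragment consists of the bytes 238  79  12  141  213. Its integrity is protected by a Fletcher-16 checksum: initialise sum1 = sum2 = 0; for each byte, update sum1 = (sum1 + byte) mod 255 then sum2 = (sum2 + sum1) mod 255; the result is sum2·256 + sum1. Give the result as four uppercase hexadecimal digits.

FCAD

Running sums (mod 255):
  after byte 0 (238): sum1=238, sum2=238
  after byte 1 (79): sum1=62, sum2=45
  after byte 2 (12): sum1=74, sum2=119
  after byte 3 (141): sum1=215, sum2=79
  after byte 4 (213): sum1=173, sum2=252
Checksum = sum2·256 + sum1 = 252·256 + 173 = 64685 = 0xFCAD.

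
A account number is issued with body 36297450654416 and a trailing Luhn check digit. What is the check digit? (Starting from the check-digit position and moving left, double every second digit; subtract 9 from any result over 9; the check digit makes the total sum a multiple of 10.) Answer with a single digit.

Partial digits right→left: 6 1 4 4 5 6 0 5 4 7 9 2 6 3
Double every second digit counting from the check-digit position (so the 1st, 3rd, 5th, ... of the partial from the right).
  doubled (with −9 where >9): 3 8 1 0 8 9 3 → sum 32
  kept as-is: 1 4 6 5 7 2 3 → sum 28
Total = 32 + 28 = 60.
Check digit = (10 − (60 mod 10)) mod 10 = 0.

0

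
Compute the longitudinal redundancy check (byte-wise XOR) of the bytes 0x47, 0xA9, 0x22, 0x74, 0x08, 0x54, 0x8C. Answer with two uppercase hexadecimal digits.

68

XOR the bytes together:
  start with 0x47
  0x47 ⊕ 0xA9 = 0xEE
  0xEE ⊕ 0x22 = 0xCC
  0xCC ⊕ 0x74 = 0xB8
  0xB8 ⊕ 0x08 = 0xB0
  0xB0 ⊕ 0x54 = 0xE4
  0xE4 ⊕ 0x8C = 0x68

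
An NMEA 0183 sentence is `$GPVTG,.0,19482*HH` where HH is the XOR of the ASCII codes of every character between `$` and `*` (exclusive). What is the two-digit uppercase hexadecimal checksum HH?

7A

XOR the ASCII codes of the payload characters:
  'G' = 0x47 → acc = 0x47
  'P' = 0x50 → acc = 0x17
  'V' = 0x56 → acc = 0x41
  'T' = 0x54 → acc = 0x15
  'G' = 0x47 → acc = 0x52
  ',' = 0x2C → acc = 0x7E
  '.' = 0x2E → acc = 0x50
  '0' = 0x30 → acc = 0x60
  ',' = 0x2C → acc = 0x4C
  '1' = 0x31 → acc = 0x7D
  '9' = 0x39 → acc = 0x44
  '4' = 0x34 → acc = 0x70
  '8' = 0x38 → acc = 0x48
  '2' = 0x32 → acc = 0x7A
Checksum = 0x7A.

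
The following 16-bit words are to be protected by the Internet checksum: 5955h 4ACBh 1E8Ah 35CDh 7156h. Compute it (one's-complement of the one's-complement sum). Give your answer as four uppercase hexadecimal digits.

One's-complement addition (fold any carry out of bit 15 back into bit 0):
  0x5955 + 0x4ACB = 0x0A420
  0xA420 + 0x1E8A = 0x0C2AA
  0xC2AA + 0x35CD = 0x0F877
  0xF877 + 0x7156 = 0x169CD → wrap carry → 0x69CE
One's-complement sum = 0x69CE.
Checksum = ~0x69CE & 0xFFFF = 0x9631.

9631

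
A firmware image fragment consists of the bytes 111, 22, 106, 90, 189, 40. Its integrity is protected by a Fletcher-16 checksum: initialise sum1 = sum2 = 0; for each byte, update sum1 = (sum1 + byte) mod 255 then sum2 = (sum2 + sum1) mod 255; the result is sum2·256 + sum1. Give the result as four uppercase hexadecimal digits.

6730

Running sums (mod 255):
  after byte 0 (111): sum1=111, sum2=111
  after byte 1 (22): sum1=133, sum2=244
  after byte 2 (106): sum1=239, sum2=228
  after byte 3 (90): sum1=74, sum2=47
  after byte 4 (189): sum1=8, sum2=55
  after byte 5 (40): sum1=48, sum2=103
Checksum = sum2·256 + sum1 = 103·256 + 48 = 26416 = 0x6730.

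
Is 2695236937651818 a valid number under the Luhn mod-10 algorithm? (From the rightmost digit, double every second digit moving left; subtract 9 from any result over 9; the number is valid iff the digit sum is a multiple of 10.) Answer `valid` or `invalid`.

From the right, keep odd positions and double even positions (subtract 9 from any doubled value over 9):
  doubled (positions 2,4,...): 2 2 3 6 3 4 9 4 → sum 33
  kept (positions 1,3,...): 8 8 5 7 9 3 5 6 → sum 51
Total = 84.
84 mod 10 = 4, so the number is invalid.

invalid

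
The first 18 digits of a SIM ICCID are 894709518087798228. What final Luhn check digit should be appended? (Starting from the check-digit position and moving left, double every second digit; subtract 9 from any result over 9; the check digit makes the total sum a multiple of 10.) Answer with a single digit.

0

Partial digits right→left: 8 2 2 8 9 7 7 8 0 8 1 5 9 0 7 4 9 8
Double every second digit counting from the check-digit position (so the 1st, 3rd, 5th, ... of the partial from the right).
  doubled (with −9 where >9): 7 4 9 5 0 2 9 5 9 → sum 50
  kept as-is: 2 8 7 8 8 5 0 4 8 → sum 50
Total = 50 + 50 = 100.
Check digit = (10 − (100 mod 10)) mod 10 = 0.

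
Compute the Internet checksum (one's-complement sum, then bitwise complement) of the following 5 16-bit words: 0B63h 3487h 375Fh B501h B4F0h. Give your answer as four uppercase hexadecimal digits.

1EC4

One's-complement addition (fold any carry out of bit 15 back into bit 0):
  0x0B63 + 0x3487 = 0x03FEA
  0x3FEA + 0x375F = 0x07749
  0x7749 + 0xB501 = 0x12C4A → wrap carry → 0x2C4B
  0x2C4B + 0xB4F0 = 0x0E13B
One's-complement sum = 0xE13B.
Checksum = ~0xE13B & 0xFFFF = 0x1EC4.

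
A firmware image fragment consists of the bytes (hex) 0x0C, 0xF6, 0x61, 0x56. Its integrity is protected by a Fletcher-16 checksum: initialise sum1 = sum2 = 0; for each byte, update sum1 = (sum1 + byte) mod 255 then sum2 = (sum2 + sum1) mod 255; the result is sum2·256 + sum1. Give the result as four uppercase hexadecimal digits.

2EBA

Running sums (mod 255):
  after byte 0 (0x0C): sum1=12, sum2=12
  after byte 1 (0xF6): sum1=3, sum2=15
  after byte 2 (0x61): sum1=100, sum2=115
  after byte 3 (0x56): sum1=186, sum2=46
Checksum = sum2·256 + sum1 = 46·256 + 186 = 11962 = 0x2EBA.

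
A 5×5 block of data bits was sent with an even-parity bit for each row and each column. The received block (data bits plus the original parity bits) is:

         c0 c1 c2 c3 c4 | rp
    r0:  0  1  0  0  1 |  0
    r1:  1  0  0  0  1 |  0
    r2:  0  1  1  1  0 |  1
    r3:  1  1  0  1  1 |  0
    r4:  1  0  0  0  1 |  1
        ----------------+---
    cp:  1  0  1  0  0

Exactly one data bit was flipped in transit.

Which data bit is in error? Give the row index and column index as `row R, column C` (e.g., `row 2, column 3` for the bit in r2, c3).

Recompute each row's even parity and compare to rp:
  r0: data parity 0, sent rp 0 → ok
  r1: data parity 0, sent rp 0 → ok
  r2: data parity 1, sent rp 1 → ok
  r3: data parity 0, sent rp 0 → ok
  r4: data parity 0, sent rp 1 → mismatch
Recompute each column's even parity and compare to cp:
  c0: data parity 1, sent cp 1 → ok
  c1: data parity 1, sent cp 0 → mismatch
  c2: data parity 1, sent cp 1 → ok
  c3: data parity 0, sent cp 0 → ok
  c4: data parity 0, sent cp 0 → ok
Exactly one row (r4) and one column (c1) fail → the flipped bit is at their intersection.

row 4, column 1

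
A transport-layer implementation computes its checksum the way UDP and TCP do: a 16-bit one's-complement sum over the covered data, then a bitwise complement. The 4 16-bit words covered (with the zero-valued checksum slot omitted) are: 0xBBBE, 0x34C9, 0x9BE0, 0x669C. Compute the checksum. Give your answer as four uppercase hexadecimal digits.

0CFB

One's-complement addition (fold any carry out of bit 15 back into bit 0):
  0xBBBE + 0x34C9 = 0x0F087
  0xF087 + 0x9BE0 = 0x18C67 → wrap carry → 0x8C68
  0x8C68 + 0x669C = 0x0F304
One's-complement sum = 0xF304.
Checksum = ~0xF304 & 0xFFFF = 0x0CFB.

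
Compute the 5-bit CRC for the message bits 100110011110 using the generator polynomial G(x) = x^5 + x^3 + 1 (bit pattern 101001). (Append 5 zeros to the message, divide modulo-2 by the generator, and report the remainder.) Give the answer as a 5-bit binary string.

11111

Append 5 zeros: 10011001111000000. Divide by 101001 (XOR where the leading bit is 1):
  pos 0: 100110 XOR 101001 = 001111
  pos 2: 111101 XOR 101001 = 010100
  pos 3: 101001 XOR 101001 = 000000
  pos 9: 110000 XOR 101001 = 011001
  pos 10: 110010 XOR 101001 = 011011
  pos 11: 110110 XOR 101001 = 011111
Remainder (last 5 bits) = 11111. This is the CRC / FCS.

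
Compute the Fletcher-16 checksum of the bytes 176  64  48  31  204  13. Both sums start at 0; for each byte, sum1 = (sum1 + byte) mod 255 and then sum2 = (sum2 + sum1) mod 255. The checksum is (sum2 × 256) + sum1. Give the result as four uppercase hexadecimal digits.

Running sums (mod 255):
  after byte 0 (176): sum1=176, sum2=176
  after byte 1 (64): sum1=240, sum2=161
  after byte 2 (48): sum1=33, sum2=194
  after byte 3 (31): sum1=64, sum2=3
  after byte 4 (204): sum1=13, sum2=16
  after byte 5 (13): sum1=26, sum2=42
Checksum = sum2·256 + sum1 = 42·256 + 26 = 10778 = 0x2A1A.

2A1A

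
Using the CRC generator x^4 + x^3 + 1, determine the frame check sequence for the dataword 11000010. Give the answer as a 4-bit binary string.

Append 4 zeros: 110000100000. Divide by 11001 (XOR where the leading bit is 1):
  pos 0: 11000 XOR 11001 = 00001
  pos 4: 10100 XOR 11001 = 01101
  pos 5: 11010 XOR 11001 = 00011
Remainder (last 4 bits) = 1100. This is the CRC / FCS.

1100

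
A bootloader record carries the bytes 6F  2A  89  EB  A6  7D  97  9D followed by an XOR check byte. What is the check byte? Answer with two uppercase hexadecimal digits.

XOR the bytes together:
  start with 0x6F
  0x6F ⊕ 0x2A = 0x45
  0x45 ⊕ 0x89 = 0xCC
  0xCC ⊕ 0xEB = 0x27
  0x27 ⊕ 0xA6 = 0x81
  0x81 ⊕ 0x7D = 0xFC
  0xFC ⊕ 0x97 = 0x6B
  0x6B ⊕ 0x9D = 0xF6

F6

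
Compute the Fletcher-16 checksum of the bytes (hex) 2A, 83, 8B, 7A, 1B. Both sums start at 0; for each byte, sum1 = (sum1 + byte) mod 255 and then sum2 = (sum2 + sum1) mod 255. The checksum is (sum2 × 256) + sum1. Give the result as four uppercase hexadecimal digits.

Running sums (mod 255):
  after byte 0 (2A): sum1=42, sum2=42
  after byte 1 (83): sum1=173, sum2=215
  after byte 2 (8B): sum1=57, sum2=17
  after byte 3 (7A): sum1=179, sum2=196
  after byte 4 (1B): sum1=206, sum2=147
Checksum = sum2·256 + sum1 = 147·256 + 206 = 37838 = 0x93CE.

93CE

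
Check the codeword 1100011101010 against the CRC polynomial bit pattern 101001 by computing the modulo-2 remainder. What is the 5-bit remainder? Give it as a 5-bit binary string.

Modulo-2 division of 1100011101010 by 101001:
  pos 0: 110001 XOR 101001 = 011000
  pos 1: 110001 XOR 101001 = 011000
  pos 2: 110001 XOR 101001 = 011000
  pos 3: 110000 XOR 101001 = 011001
  pos 4: 110011 XOR 101001 = 011010
  pos 5: 110100 XOR 101001 = 011101
  pos 6: 111011 XOR 101001 = 010010
  pos 7: 100100 XOR 101001 = 001101
Remainder = 01101 (nonzero — an error is detected).

01101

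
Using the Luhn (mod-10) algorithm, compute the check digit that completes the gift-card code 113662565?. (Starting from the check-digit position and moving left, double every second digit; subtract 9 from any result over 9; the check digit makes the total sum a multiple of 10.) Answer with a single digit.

Partial digits right→left: 5 6 5 2 6 6 3 1 1
Double every second digit counting from the check-digit position (so the 1st, 3rd, 5th, ... of the partial from the right).
  doubled (with −9 where >9): 1 1 3 6 2 → sum 13
  kept as-is: 6 2 6 1 → sum 15
Total = 13 + 15 = 28.
Check digit = (10 − (28 mod 10)) mod 10 = 2.

2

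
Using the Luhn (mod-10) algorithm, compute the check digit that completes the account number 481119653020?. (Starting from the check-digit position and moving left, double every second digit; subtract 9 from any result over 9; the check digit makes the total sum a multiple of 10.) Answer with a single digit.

Partial digits right→left: 0 2 0 3 5 6 9 1 1 1 8 4
Double every second digit counting from the check-digit position (so the 1st, 3rd, 5th, ... of the partial from the right).
  doubled (with −9 where >9): 0 0 1 9 2 7 → sum 19
  kept as-is: 2 3 6 1 1 4 → sum 17
Total = 19 + 17 = 36.
Check digit = (10 − (36 mod 10)) mod 10 = 4.

4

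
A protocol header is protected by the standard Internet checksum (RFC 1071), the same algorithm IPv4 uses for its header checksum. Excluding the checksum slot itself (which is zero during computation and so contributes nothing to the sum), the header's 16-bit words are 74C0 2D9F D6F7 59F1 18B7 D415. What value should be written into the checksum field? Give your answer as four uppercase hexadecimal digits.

3FEA

One's-complement addition (fold any carry out of bit 15 back into bit 0):
  0x74C0 + 0x2D9F = 0x0A25F
  0xA25F + 0xD6F7 = 0x17956 → wrap carry → 0x7957
  0x7957 + 0x59F1 = 0x0D348
  0xD348 + 0x18B7 = 0x0EBFF
  0xEBFF + 0xD415 = 0x1C014 → wrap carry → 0xC015
One's-complement sum = 0xC015.
Checksum = ~0xC015 & 0xFFFF = 0x3FEA.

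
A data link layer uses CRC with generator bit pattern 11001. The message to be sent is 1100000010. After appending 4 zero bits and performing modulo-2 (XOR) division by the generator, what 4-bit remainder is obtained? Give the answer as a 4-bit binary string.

1110

Append 4 zeros: 11000000100000. Divide by 11001 (XOR where the leading bit is 1):
  pos 0: 11000 XOR 11001 = 00001
  pos 4: 10001 XOR 11001 = 01000
  pos 5: 10000 XOR 11001 = 01001
  pos 6: 10010 XOR 11001 = 01011
  pos 7: 10110 XOR 11001 = 01111
  pos 8: 11110 XOR 11001 = 00111
Remainder (last 4 bits) = 1110. This is the CRC / FCS.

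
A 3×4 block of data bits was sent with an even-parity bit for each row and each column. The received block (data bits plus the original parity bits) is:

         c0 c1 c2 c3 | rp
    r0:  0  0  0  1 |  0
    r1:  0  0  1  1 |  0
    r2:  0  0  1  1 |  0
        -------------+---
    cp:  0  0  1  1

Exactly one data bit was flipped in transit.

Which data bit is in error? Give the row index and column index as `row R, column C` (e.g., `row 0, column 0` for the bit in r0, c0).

row 0, column 2

Recompute each row's even parity and compare to rp:
  r0: data parity 1, sent rp 0 → mismatch
  r1: data parity 0, sent rp 0 → ok
  r2: data parity 0, sent rp 0 → ok
Recompute each column's even parity and compare to cp:
  c0: data parity 0, sent cp 0 → ok
  c1: data parity 0, sent cp 0 → ok
  c2: data parity 0, sent cp 1 → mismatch
  c3: data parity 1, sent cp 1 → ok
Exactly one row (r0) and one column (c2) fail → the flipped bit is at their intersection.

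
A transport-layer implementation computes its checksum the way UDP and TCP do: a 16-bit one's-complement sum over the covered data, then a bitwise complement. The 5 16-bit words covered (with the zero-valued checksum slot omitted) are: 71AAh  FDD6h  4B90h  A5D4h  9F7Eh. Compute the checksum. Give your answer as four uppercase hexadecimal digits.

FF9A

One's-complement addition (fold any carry out of bit 15 back into bit 0):
  0x71AA + 0xFDD6 = 0x16F80 → wrap carry → 0x6F81
  0x6F81 + 0x4B90 = 0x0BB11
  0xBB11 + 0xA5D4 = 0x160E5 → wrap carry → 0x60E6
  0x60E6 + 0x9F7E = 0x10064 → wrap carry → 0x0065
One's-complement sum = 0x0065.
Checksum = ~0x0065 & 0xFFFF = 0xFF9A.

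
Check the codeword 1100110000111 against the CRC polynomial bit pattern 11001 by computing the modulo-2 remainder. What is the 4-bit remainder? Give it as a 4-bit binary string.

0000

Modulo-2 division of 1100110000111 by 11001:
  pos 0: 11001 XOR 11001 = 00000
  pos 5: 10000 XOR 11001 = 01001
  pos 6: 10011 XOR 11001 = 01010
  pos 7: 10101 XOR 11001 = 01100
  pos 8: 11001 XOR 11001 = 00000
Remainder = 0000 (zero — the frame passes the CRC check).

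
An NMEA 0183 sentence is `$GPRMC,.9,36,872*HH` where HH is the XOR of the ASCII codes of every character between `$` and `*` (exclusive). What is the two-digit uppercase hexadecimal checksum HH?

XOR the ASCII codes of the payload characters:
  'G' = 0x47 → acc = 0x47
  'P' = 0x50 → acc = 0x17
  'R' = 0x52 → acc = 0x45
  'M' = 0x4D → acc = 0x08
  'C' = 0x43 → acc = 0x4B
  ',' = 0x2C → acc = 0x67
  '.' = 0x2E → acc = 0x49
  '9' = 0x39 → acc = 0x70
  ',' = 0x2C → acc = 0x5C
  '3' = 0x33 → acc = 0x6F
  '6' = 0x36 → acc = 0x59
  ',' = 0x2C → acc = 0x75
  '8' = 0x38 → acc = 0x4D
  '7' = 0x37 → acc = 0x7A
  '2' = 0x32 → acc = 0x48
Checksum = 0x48.

48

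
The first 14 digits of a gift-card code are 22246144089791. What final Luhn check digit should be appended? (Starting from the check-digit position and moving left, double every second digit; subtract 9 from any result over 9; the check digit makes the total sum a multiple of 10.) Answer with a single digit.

Partial digits right→left: 1 9 7 9 8 0 4 4 1 6 4 2 2 2
Double every second digit counting from the check-digit position (so the 1st, 3rd, 5th, ... of the partial from the right).
  doubled (with −9 where >9): 2 5 7 8 2 8 4 → sum 36
  kept as-is: 9 9 0 4 6 2 2 → sum 32
Total = 36 + 32 = 68.
Check digit = (10 − (68 mod 10)) mod 10 = 2.

2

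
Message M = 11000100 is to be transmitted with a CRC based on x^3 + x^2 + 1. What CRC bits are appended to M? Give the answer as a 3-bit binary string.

Append 3 zeros: 11000100000. Divide by 1101 (XOR where the leading bit is 1):
  pos 0: 1100 XOR 1101 = 0001
  pos 3: 1010 XOR 1101 = 0111
  pos 4: 1110 XOR 1101 = 0011
  pos 6: 1100 XOR 1101 = 0001
Remainder (last 3 bits) = 010. This is the CRC / FCS.

010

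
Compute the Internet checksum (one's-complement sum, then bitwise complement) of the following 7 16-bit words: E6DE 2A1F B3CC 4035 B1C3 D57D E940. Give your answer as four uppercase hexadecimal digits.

8A7D

One's-complement addition (fold any carry out of bit 15 back into bit 0):
  0xE6DE + 0x2A1F = 0x110FD → wrap carry → 0x10FE
  0x10FE + 0xB3CC = 0x0C4CA
  0xC4CA + 0x4035 = 0x104FF → wrap carry → 0x0500
  0x0500 + 0xB1C3 = 0x0B6C3
  0xB6C3 + 0xD57D = 0x18C40 → wrap carry → 0x8C41
  0x8C41 + 0xE940 = 0x17581 → wrap carry → 0x7582
One's-complement sum = 0x7582.
Checksum = ~0x7582 & 0xFFFF = 0x8A7D.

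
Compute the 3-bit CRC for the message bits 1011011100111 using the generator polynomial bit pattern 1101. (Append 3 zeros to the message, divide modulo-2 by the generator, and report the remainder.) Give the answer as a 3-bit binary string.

101

Append 3 zeros: 1011011100111000. Divide by 1101 (XOR where the leading bit is 1):
  pos 0: 1011 XOR 1101 = 0110
  pos 1: 1100 XOR 1101 = 0001
  pos 4: 1111 XOR 1101 = 0010
  pos 6: 1000 XOR 1101 = 0101
  pos 7: 1011 XOR 1101 = 0110
  pos 8: 1101 XOR 1101 = 0000
  pos 12: 1000 XOR 1101 = 0101
Remainder (last 3 bits) = 101. This is the CRC / FCS.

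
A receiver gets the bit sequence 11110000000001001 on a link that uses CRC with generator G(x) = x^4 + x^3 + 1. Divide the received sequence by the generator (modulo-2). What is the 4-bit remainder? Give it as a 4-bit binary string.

0000

Modulo-2 division of 11110000000001001 by 11001:
  pos 0: 11110 XOR 11001 = 00111
  pos 2: 11100 XOR 11001 = 00101
  pos 4: 10100 XOR 11001 = 01101
  pos 5: 11010 XOR 11001 = 00011
  pos 8: 11000 XOR 11001 = 00001
  pos 12: 11001 XOR 11001 = 00000
Remainder = 0000 (zero — the frame passes the CRC check).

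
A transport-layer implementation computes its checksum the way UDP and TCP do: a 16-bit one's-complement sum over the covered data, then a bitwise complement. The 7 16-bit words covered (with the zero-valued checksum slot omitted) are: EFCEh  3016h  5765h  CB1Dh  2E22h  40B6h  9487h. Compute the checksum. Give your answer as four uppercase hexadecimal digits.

One's-complement addition (fold any carry out of bit 15 back into bit 0):
  0xEFCE + 0x3016 = 0x11FE4 → wrap carry → 0x1FE5
  0x1FE5 + 0x5765 = 0x0774A
  0x774A + 0xCB1D = 0x14267 → wrap carry → 0x4268
  0x4268 + 0x2E22 = 0x0708A
  0x708A + 0x40B6 = 0x0B140
  0xB140 + 0x9487 = 0x145C7 → wrap carry → 0x45C8
One's-complement sum = 0x45C8.
Checksum = ~0x45C8 & 0xFFFF = 0xBA37.

BA37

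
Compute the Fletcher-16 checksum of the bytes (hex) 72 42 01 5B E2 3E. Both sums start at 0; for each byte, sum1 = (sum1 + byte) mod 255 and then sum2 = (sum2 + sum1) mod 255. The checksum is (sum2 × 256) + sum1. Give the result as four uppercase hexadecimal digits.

1432

Running sums (mod 255):
  after byte 0 (72): sum1=114, sum2=114
  after byte 1 (42): sum1=180, sum2=39
  after byte 2 (01): sum1=181, sum2=220
  after byte 3 (5B): sum1=17, sum2=237
  after byte 4 (E2): sum1=243, sum2=225
  after byte 5 (3E): sum1=50, sum2=20
Checksum = sum2·256 + sum1 = 20·256 + 50 = 5170 = 0x1432.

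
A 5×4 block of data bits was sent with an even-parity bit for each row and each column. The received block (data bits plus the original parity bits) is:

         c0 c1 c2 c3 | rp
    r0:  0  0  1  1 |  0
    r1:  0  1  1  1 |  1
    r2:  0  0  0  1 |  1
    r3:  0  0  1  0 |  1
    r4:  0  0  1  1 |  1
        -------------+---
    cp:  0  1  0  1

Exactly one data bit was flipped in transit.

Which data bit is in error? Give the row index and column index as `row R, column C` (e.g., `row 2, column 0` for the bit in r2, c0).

Recompute each row's even parity and compare to rp:
  r0: data parity 0, sent rp 0 → ok
  r1: data parity 1, sent rp 1 → ok
  r2: data parity 1, sent rp 1 → ok
  r3: data parity 1, sent rp 1 → ok
  r4: data parity 0, sent rp 1 → mismatch
Recompute each column's even parity and compare to cp:
  c0: data parity 0, sent cp 0 → ok
  c1: data parity 1, sent cp 1 → ok
  c2: data parity 0, sent cp 0 → ok
  c3: data parity 0, sent cp 1 → mismatch
Exactly one row (r4) and one column (c3) fail → the flipped bit is at their intersection.

row 4, column 3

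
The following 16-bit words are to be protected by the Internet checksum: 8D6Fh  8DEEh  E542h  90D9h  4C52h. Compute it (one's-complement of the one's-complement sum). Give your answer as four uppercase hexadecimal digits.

2233

One's-complement addition (fold any carry out of bit 15 back into bit 0):
  0x8D6F + 0x8DEE = 0x11B5D → wrap carry → 0x1B5E
  0x1B5E + 0xE542 = 0x100A0 → wrap carry → 0x00A1
  0x00A1 + 0x90D9 = 0x0917A
  0x917A + 0x4C52 = 0x0DDCC
One's-complement sum = 0xDDCC.
Checksum = ~0xDDCC & 0xFFFF = 0x2233.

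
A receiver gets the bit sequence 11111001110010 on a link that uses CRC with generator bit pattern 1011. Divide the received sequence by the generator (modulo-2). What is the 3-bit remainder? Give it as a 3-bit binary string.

101

Modulo-2 division of 11111001110010 by 1011:
  pos 0: 1111 XOR 1011 = 0100
  pos 1: 1001 XOR 1011 = 0010
  pos 3: 1000 XOR 1011 = 0011
  pos 5: 1111 XOR 1011 = 0100
  pos 6: 1001 XOR 1011 = 0010
  pos 8: 1000 XOR 1011 = 0011
  pos 10: 1110 XOR 1011 = 0101
Remainder = 101 (nonzero — an error is detected).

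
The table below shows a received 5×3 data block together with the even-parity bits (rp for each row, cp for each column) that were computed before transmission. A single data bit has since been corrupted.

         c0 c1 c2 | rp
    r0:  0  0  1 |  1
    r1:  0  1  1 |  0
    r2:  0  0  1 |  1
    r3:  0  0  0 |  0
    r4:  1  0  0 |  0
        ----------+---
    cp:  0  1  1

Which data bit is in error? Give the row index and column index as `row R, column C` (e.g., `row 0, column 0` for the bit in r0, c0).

Recompute each row's even parity and compare to rp:
  r0: data parity 1, sent rp 1 → ok
  r1: data parity 0, sent rp 0 → ok
  r2: data parity 1, sent rp 1 → ok
  r3: data parity 0, sent rp 0 → ok
  r4: data parity 1, sent rp 0 → mismatch
Recompute each column's even parity and compare to cp:
  c0: data parity 1, sent cp 0 → mismatch
  c1: data parity 1, sent cp 1 → ok
  c2: data parity 1, sent cp 1 → ok
Exactly one row (r4) and one column (c0) fail → the flipped bit is at their intersection.

row 4, column 0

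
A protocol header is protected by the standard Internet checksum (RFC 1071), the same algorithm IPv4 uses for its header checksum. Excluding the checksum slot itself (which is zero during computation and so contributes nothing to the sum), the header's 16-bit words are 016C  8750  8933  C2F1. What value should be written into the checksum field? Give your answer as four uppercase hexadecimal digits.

One's-complement addition (fold any carry out of bit 15 back into bit 0):
  0x016C + 0x8750 = 0x088BC
  0x88BC + 0x8933 = 0x111EF → wrap carry → 0x11F0
  0x11F0 + 0xC2F1 = 0x0D4E1
One's-complement sum = 0xD4E1.
Checksum = ~0xD4E1 & 0xFFFF = 0x2B1E.

2B1E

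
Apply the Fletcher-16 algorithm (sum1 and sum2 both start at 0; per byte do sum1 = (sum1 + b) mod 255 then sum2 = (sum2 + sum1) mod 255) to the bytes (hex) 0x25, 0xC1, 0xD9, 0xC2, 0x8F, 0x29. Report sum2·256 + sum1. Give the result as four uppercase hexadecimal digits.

9F3C

Running sums (mod 255):
  after byte 0 (0x25): sum1=37, sum2=37
  after byte 1 (0xC1): sum1=230, sum2=12
  after byte 2 (0xD9): sum1=192, sum2=204
  after byte 3 (0xC2): sum1=131, sum2=80
  after byte 4 (0x8F): sum1=19, sum2=99
  after byte 5 (0x29): sum1=60, sum2=159
Checksum = sum2·256 + sum1 = 159·256 + 60 = 40764 = 0x9F3C.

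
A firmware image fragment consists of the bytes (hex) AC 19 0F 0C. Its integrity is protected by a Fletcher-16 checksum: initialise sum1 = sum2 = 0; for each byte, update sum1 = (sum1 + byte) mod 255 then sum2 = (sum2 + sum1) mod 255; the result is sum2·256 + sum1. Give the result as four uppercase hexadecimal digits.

Running sums (mod 255):
  after byte 0 (AC): sum1=172, sum2=172
  after byte 1 (19): sum1=197, sum2=114
  after byte 2 (0F): sum1=212, sum2=71
  after byte 3 (0C): sum1=224, sum2=40
Checksum = sum2·256 + sum1 = 40·256 + 224 = 10464 = 0x28E0.

28E0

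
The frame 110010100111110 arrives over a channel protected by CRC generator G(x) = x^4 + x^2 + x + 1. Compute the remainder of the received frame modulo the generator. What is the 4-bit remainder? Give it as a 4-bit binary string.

0111

Modulo-2 division of 110010100111110 by 10111:
  pos 0: 11001 XOR 10111 = 01110
  pos 1: 11100 XOR 10111 = 01011
  pos 2: 10111 XOR 10111 = 00000
  pos 9: 11111 XOR 10111 = 01000
  pos 10: 10000 XOR 10111 = 00111
Remainder = 0111 (nonzero — an error is detected).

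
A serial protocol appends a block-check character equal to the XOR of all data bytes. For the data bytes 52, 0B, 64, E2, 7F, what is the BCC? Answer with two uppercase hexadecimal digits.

A0

XOR the bytes together:
  start with 0x52
  0x52 ⊕ 0x0B = 0x59
  0x59 ⊕ 0x64 = 0x3D
  0x3D ⊕ 0xE2 = 0xDF
  0xDF ⊕ 0x7F = 0xA0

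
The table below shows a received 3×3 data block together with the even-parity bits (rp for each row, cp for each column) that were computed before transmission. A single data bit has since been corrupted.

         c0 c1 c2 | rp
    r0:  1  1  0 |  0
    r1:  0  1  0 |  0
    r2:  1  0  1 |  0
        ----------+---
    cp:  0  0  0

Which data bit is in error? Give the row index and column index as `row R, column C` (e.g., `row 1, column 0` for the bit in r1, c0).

Recompute each row's even parity and compare to rp:
  r0: data parity 0, sent rp 0 → ok
  r1: data parity 1, sent rp 0 → mismatch
  r2: data parity 0, sent rp 0 → ok
Recompute each column's even parity and compare to cp:
  c0: data parity 0, sent cp 0 → ok
  c1: data parity 0, sent cp 0 → ok
  c2: data parity 1, sent cp 0 → mismatch
Exactly one row (r1) and one column (c2) fail → the flipped bit is at their intersection.

row 1, column 2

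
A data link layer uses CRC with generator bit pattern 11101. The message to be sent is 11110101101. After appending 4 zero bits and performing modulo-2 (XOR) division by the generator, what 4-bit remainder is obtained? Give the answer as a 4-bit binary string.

Append 4 zeros: 111101011010000. Divide by 11101 (XOR where the leading bit is 1):
  pos 0: 11110 XOR 11101 = 00011
  pos 3: 11101 XOR 11101 = 00000
  pos 8: 10100 XOR 11101 = 01001
  pos 9: 10010 XOR 11101 = 01111
  pos 10: 11110 XOR 11101 = 00011
Remainder (last 4 bits) = 0011. This is the CRC / FCS.

0011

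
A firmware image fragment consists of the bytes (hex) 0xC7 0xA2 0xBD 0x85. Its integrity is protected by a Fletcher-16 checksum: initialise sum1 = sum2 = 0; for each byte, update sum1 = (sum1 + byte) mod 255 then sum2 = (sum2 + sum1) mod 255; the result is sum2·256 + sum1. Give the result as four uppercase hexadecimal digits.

08AD

Running sums (mod 255):
  after byte 0 (0xC7): sum1=199, sum2=199
  after byte 1 (0xA2): sum1=106, sum2=50
  after byte 2 (0xBD): sum1=40, sum2=90
  after byte 3 (0x85): sum1=173, sum2=8
Checksum = sum2·256 + sum1 = 8·256 + 173 = 2221 = 0x08AD.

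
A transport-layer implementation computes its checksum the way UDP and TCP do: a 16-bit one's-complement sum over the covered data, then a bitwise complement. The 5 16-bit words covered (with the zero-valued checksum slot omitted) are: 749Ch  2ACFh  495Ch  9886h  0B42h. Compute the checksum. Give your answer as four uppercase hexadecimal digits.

736F

One's-complement addition (fold any carry out of bit 15 back into bit 0):
  0x749C + 0x2ACF = 0x09F6B
  0x9F6B + 0x495C = 0x0E8C7
  0xE8C7 + 0x9886 = 0x1814D → wrap carry → 0x814E
  0x814E + 0x0B42 = 0x08C90
One's-complement sum = 0x8C90.
Checksum = ~0x8C90 & 0xFFFF = 0x736F.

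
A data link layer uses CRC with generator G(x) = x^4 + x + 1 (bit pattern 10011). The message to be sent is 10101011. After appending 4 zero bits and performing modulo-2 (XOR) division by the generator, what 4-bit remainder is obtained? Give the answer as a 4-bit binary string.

Append 4 zeros: 101010110000. Divide by 10011 (XOR where the leading bit is 1):
  pos 0: 10101 XOR 10011 = 00110
  pos 2: 11001 XOR 10011 = 01010
  pos 3: 10101 XOR 10011 = 00110
  pos 5: 11000 XOR 10011 = 01011
  pos 6: 10110 XOR 10011 = 00101
Remainder (last 4 bits) = 1010. This is the CRC / FCS.

1010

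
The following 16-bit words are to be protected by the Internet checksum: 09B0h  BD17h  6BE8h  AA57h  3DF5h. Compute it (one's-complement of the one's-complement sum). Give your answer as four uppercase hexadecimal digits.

One's-complement addition (fold any carry out of bit 15 back into bit 0):
  0x09B0 + 0xBD17 = 0x0C6C7
  0xC6C7 + 0x6BE8 = 0x132AF → wrap carry → 0x32B0
  0x32B0 + 0xAA57 = 0x0DD07
  0xDD07 + 0x3DF5 = 0x11AFC → wrap carry → 0x1AFD
One's-complement sum = 0x1AFD.
Checksum = ~0x1AFD & 0xFFFF = 0xE502.

E502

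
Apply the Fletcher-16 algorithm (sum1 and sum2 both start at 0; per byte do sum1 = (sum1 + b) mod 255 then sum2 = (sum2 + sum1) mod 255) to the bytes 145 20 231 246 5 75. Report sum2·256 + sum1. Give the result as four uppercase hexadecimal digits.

Running sums (mod 255):
  after byte 0 (145): sum1=145, sum2=145
  after byte 1 (20): sum1=165, sum2=55
  after byte 2 (231): sum1=141, sum2=196
  after byte 3 (246): sum1=132, sum2=73
  after byte 4 (5): sum1=137, sum2=210
  after byte 5 (75): sum1=212, sum2=167
Checksum = sum2·256 + sum1 = 167·256 + 212 = 42964 = 0xA7D4.

A7D4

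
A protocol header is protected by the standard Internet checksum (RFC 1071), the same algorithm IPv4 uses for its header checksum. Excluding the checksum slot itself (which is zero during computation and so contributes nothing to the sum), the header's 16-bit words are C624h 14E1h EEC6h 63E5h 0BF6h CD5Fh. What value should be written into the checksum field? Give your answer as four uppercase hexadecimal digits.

One's-complement addition (fold any carry out of bit 15 back into bit 0):
  0xC624 + 0x14E1 = 0x0DB05
  0xDB05 + 0xEEC6 = 0x1C9CB → wrap carry → 0xC9CC
  0xC9CC + 0x63E5 = 0x12DB1 → wrap carry → 0x2DB2
  0x2DB2 + 0x0BF6 = 0x039A8
  0x39A8 + 0xCD5F = 0x10707 → wrap carry → 0x0708
One's-complement sum = 0x0708.
Checksum = ~0x0708 & 0xFFFF = 0xF8F7.

F8F7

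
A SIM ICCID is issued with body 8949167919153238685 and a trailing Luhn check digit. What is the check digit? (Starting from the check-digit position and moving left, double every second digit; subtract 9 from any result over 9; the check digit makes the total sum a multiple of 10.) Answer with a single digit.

Partial digits right→left: 5 8 6 8 3 2 3 5 1 9 1 9 7 6 1 9 4 9 8
Double every second digit counting from the check-digit position (so the 1st, 3rd, 5th, ... of the partial from the right).
  doubled (with −9 where >9): 1 3 6 6 2 2 5 2 8 7 → sum 42
  kept as-is: 8 8 2 5 9 9 6 9 9 → sum 65
Total = 42 + 65 = 107.
Check digit = (10 − (107 mod 10)) mod 10 = 3.

3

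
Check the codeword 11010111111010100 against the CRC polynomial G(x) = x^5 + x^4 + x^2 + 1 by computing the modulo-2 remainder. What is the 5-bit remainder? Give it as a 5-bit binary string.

Modulo-2 division of 11010111111010100 by 110101:
  pos 0: 110101 XOR 110101 = 000000
  pos 6: 111110 XOR 110101 = 001011
  pos 8: 101110 XOR 110101 = 011011
  pos 9: 110111 XOR 110101 = 000010
Remainder = 01000 (nonzero — an error is detected).

01000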